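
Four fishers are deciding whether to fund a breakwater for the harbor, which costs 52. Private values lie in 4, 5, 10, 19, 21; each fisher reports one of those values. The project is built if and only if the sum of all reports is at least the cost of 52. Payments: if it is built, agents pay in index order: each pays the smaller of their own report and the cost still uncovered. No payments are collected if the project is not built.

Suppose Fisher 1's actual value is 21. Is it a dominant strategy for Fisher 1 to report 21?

No

Consider the case where Fisher 2 reports 4, Fisher 3 reports 10 and Fisher 4 reports 19.
Truthful report 21: project built, pays 21, utility 21 - 21 = 0.
Report 19 instead: project built, pays 19, utility 21 - 19 = 2.
Since 2 > 0, reporting 19 is strictly better here, so truthful reporting is not dominant.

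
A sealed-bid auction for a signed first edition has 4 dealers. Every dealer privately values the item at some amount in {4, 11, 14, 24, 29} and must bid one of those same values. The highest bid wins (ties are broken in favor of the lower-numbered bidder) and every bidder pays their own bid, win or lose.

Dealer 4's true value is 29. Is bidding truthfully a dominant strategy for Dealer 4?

Consider the case where Dealer 1 bids 4, Dealer 2 bids 4 and Dealer 3 bids 4.
Truthful bid 29: wins, pays 29, utility 29 - 29 = 0.
Bid 11 instead: wins, pays 11, utility 29 - 11 = 18.
Since 18 > 0, bidding 11 is strictly better here, so truthful bidding is not dominant.

No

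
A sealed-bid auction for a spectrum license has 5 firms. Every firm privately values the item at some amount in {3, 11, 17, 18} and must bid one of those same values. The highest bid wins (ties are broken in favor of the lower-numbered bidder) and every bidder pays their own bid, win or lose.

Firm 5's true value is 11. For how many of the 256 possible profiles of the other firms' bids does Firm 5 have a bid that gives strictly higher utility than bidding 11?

255

Others bid (3, 3, 3, 11): truth gives -11; bid 3 gives -3 > -11. Violating.
Others bid (3, 3, 3, 17): truth gives -11; bid 3 gives -3 > -11. Violating.
Others bid (3, 3, 3, 18): truth gives -11; bid 3 gives -3 > -11. Violating.
Others bid (3, 3, 11, 3): truth gives -11; bid 3 gives -3 > -11. Violating.
Others bid (3, 3, 3, 3): truth gives 0; no alternative beats it.
(Checking all 256 profiles: 255 have a profitable deviation, 1 does not.)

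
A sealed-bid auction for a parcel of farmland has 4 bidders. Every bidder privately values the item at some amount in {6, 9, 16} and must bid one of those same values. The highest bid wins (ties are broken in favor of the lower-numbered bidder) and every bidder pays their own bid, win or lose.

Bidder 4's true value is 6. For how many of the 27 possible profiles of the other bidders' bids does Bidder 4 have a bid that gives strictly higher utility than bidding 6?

1

Others bid (6, 6, 6): truth gives -6; bid 9 gives -3 > -6. Violating.
Others bid (6, 6, 9): truth gives -6; no alternative beats it.
Others bid (6, 6, 16): truth gives -6; no alternative beats it.
(Checking all 27 profiles: 1 has a profitable deviation, 26 do not.)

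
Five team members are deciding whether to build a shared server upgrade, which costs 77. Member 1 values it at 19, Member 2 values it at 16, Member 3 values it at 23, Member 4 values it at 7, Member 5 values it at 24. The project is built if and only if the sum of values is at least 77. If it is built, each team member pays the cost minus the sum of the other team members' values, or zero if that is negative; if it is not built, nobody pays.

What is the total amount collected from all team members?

Total value 89 ≥ cost 77, so it is built.
Member 1: others sum to 70; max(0, 77 - 70) = 7.
Member 2: others sum to 73; max(0, 77 - 73) = 4.
Member 3: others sum to 66; max(0, 77 - 66) = 11.
Member 4: others sum to 82; max(0, 77 - 82) = 0.
Member 5: others sum to 65; max(0, 77 - 65) = 12.
Total collected = 7 + 4 + 11 + 0 + 12 = 34.

34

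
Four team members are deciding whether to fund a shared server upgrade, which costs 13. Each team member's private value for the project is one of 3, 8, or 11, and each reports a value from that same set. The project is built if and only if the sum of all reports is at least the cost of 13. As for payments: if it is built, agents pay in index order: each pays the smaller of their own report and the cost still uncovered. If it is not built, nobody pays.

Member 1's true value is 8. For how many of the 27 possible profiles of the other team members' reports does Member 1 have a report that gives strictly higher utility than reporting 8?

26

Others report (3, 3, 8): truth gives 0; report 3 gives 5 > 0. Violating.
Others report (3, 3, 11): truth gives 0; report 3 gives 5 > 0. Violating.
Others report (3, 8, 3): truth gives 0; report 3 gives 5 > 0. Violating.
Others report (3, 8, 8): truth gives 0; report 3 gives 5 > 0. Violating.
Others report (3, 3, 3): truth gives 0; no alternative beats it.
(Checking all 27 profiles: 26 have a profitable deviation, 1 does not.)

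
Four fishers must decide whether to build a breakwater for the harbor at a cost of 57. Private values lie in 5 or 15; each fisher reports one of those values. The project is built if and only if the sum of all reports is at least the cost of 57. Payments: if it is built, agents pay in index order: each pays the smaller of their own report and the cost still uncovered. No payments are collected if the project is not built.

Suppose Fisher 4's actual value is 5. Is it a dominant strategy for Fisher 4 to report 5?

Yes

Check each profile of the others' reports and compare truth against every alternative report.
Others report (15, 15, 15): truth gives 0, best alternative gives -7.
Others report (5, 5, 5): truth gives 0, best alternative gives 0.
Others report (5, 5, 15): truth gives 0, best alternative gives 0.
Others report (5, 15, 5): truth gives 0, best alternative gives 0.
Others report (5, 15, 15): truth gives 0, best alternative gives 0.
Others report (15, 5, 5): truth gives 0, best alternative gives 0.
(Remaining 2 profiles checked similarly; truth is weakly best in each.)
In every case the truthful report is at least as good as any alternative, so it is a dominant strategy.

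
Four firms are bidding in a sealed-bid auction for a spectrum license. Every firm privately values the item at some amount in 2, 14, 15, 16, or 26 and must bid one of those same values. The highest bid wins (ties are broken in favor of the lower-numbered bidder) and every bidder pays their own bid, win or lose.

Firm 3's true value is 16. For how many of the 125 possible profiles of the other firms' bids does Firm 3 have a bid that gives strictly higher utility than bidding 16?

Others bid (2, 2, 2): truth gives 0; bid 14 gives 2 > 0. Violating.
Others bid (2, 2, 14): truth gives 0; bid 14 gives 2 > 0. Violating.
Others bid (2, 2, 15): truth gives 0; bid 15 gives 1 > 0. Violating.
Others bid (2, 2, 26): truth gives -16; bid 2 gives -2 > -16. Violating.
Others bid (2, 2, 16): truth gives 0; no alternative beats it.
Others bid (2, 14, 16): truth gives 0; no alternative beats it.
(Checking all 125 profiles: 101 have a profitable deviation, 24 do not.)

101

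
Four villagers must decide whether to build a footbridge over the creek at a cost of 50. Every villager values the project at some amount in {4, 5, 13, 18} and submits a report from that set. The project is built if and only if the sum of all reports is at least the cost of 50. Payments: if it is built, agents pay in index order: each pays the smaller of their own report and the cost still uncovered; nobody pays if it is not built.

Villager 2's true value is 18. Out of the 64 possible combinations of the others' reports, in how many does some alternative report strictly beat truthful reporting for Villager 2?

14

Others report (4, 18, 18): truth gives 0; report 13 gives 5 > 0. Violating.
Others report (5, 18, 18): truth gives 0; report 13 gives 5 > 0. Violating.
Others report (13, 13, 13): truth gives 0; report 13 gives 5 > 0. Violating.
Others report (13, 13, 18): truth gives 0; report 13 gives 5 > 0. Violating.
Others report (4, 4, 4): truth gives 0; no alternative beats it.
Others report (4, 4, 5): truth gives 0; no alternative beats it.
(Checking all 64 profiles: 14 have a profitable deviation, 50 do not.)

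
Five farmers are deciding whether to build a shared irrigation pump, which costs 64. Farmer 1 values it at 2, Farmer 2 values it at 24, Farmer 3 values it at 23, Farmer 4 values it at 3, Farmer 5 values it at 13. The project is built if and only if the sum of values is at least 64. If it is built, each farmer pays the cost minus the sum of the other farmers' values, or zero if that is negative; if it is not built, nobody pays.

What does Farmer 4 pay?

2

Total value 65 ≥ cost 64, so the project is built.
The other farmers' values sum to 62.
Cost minus that sum is 64 - 62 = 2.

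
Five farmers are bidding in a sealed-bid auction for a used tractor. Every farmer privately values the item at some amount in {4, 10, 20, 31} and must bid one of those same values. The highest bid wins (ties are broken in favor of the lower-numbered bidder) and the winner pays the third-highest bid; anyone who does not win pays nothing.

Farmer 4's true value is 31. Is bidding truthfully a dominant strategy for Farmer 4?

Yes

Check each profile of the others' bids and compare truth against every alternative bid.
Others bid (4, 4, 4, 31): truth gives 27, best alternative gives 0.
Others bid (4, 4, 20, 4): truth gives 27, best alternative gives 0.
Others bid (4, 20, 4, 4): truth gives 27, best alternative gives 0.
Others bid (20, 4, 4, 4): truth gives 27, best alternative gives 0.
Others bid (4, 4, 10, 31): truth gives 21, best alternative gives 0.
Others bid (4, 4, 20, 10): truth gives 21, best alternative gives 0.
(Remaining 250 profiles checked similarly; truth is weakly best in each.)
In every case the truthful bid is at least as good as any alternative, so it is a dominant strategy.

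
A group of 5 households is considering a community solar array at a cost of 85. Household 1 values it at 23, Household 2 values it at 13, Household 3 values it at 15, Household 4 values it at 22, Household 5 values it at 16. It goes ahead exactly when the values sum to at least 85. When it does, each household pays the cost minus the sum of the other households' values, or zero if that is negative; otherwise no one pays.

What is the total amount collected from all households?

Total value 89 ≥ cost 85, so it is built.
Household 1: others sum to 66; max(0, 85 - 66) = 19.
Household 2: others sum to 76; max(0, 85 - 76) = 9.
Household 3: others sum to 74; max(0, 85 - 74) = 11.
Household 4: others sum to 67; max(0, 85 - 67) = 18.
Household 5: others sum to 73; max(0, 85 - 73) = 12.
Total collected = 19 + 9 + 11 + 18 + 12 = 69.

69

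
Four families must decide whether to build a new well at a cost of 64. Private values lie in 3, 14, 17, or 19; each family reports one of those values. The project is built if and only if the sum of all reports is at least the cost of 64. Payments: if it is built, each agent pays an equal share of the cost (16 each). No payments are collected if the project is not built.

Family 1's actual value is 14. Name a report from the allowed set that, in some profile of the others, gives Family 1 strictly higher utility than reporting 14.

Suppose Family 2 reports 14, Family 3 reports 17 and Family 4 reports 19.
Report 14: project built, pays 16, utility 14 - 16 = -2.
Report 3: project not built, utility 0.
So reporting 3 beats truth here (0 > -2).

3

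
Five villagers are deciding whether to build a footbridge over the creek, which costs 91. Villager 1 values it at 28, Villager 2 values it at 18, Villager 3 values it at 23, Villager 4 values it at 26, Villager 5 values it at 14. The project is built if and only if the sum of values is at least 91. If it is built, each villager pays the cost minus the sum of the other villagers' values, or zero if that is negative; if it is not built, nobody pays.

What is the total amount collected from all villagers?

23

Total value 109 ≥ cost 91, so it is built.
Villager 1: others sum to 81; max(0, 91 - 81) = 10.
Villager 2: others sum to 91; max(0, 91 - 91) = 0.
Villager 3: others sum to 86; max(0, 91 - 86) = 5.
Villager 4: others sum to 83; max(0, 91 - 83) = 8.
Villager 5: others sum to 95; max(0, 91 - 95) = 0.
Total collected = 10 + 0 + 5 + 8 + 0 = 23.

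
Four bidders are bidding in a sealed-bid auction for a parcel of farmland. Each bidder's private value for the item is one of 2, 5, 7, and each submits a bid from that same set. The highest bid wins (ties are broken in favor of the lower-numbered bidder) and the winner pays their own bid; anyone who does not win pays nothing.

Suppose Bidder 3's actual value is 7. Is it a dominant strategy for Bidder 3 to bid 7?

Consider the case where Bidder 1 bids 2, Bidder 2 bids 2 and Bidder 4 bids 2.
Truthful bid 7: wins, pays 7, utility 7 - 7 = 0.
Bid 5 instead: wins, pays 5, utility 7 - 5 = 2.
Since 2 > 0, bidding 5 is strictly better here, so truthful bidding is not dominant.

No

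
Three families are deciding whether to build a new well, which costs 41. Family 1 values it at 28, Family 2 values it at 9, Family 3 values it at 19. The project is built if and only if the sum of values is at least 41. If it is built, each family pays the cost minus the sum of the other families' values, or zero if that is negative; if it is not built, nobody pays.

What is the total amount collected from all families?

17

Total value 56 ≥ cost 41, so it is built.
Family 1: others sum to 28; max(0, 41 - 28) = 13.
Family 2: others sum to 47; max(0, 41 - 47) = 0.
Family 3: others sum to 37; max(0, 41 - 37) = 4.
Total collected = 13 + 0 + 4 = 17.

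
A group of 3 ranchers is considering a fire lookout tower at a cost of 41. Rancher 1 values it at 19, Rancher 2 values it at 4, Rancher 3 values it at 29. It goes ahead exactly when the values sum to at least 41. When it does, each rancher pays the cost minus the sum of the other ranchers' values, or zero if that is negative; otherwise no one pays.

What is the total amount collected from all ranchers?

26

Total value 52 ≥ cost 41, so it is built.
Rancher 1: others sum to 33; max(0, 41 - 33) = 8.
Rancher 2: others sum to 48; max(0, 41 - 48) = 0.
Rancher 3: others sum to 23; max(0, 41 - 23) = 18.
Total collected = 8 + 0 + 18 = 26.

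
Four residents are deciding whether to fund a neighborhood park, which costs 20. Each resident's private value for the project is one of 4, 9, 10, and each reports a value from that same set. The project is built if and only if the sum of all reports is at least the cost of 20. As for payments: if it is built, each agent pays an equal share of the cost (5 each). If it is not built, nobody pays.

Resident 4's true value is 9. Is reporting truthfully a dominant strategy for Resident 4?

Yes

Check each profile of the others' reports and compare truth against every alternative report.
Others report (4, 4, 4): truth gives 4, best alternative gives 4.
Others report (4, 4, 9): truth gives 4, best alternative gives 4.
Others report (4, 4, 10): truth gives 4, best alternative gives 4.
Others report (4, 9, 4): truth gives 4, best alternative gives 4.
Others report (4, 9, 9): truth gives 4, best alternative gives 4.
Others report (4, 9, 10): truth gives 4, best alternative gives 4.
(Remaining 21 profiles checked similarly; truth is weakly best in each.)
In every case the truthful report is at least as good as any alternative, so it is a dominant strategy.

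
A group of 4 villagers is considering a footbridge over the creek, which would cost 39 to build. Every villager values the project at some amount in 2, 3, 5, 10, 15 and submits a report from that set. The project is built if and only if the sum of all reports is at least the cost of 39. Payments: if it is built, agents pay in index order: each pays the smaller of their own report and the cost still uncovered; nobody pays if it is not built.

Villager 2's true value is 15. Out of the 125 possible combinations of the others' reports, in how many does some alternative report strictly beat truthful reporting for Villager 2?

Others report (2, 15, 15): truth gives 0; report 10 gives 5 > 0. Violating.
Others report (3, 15, 15): truth gives 0; report 10 gives 5 > 0. Violating.
Others report (5, 10, 15): truth gives 0; report 10 gives 5 > 0. Violating.
Others report (5, 15, 10): truth gives 0; report 10 gives 5 > 0. Violating.
Others report (2, 2, 2): truth gives 0; no alternative beats it.
Others report (2, 2, 3): truth gives 0; no alternative beats it.
(Checking all 125 profiles: 23 have a profitable deviation, 102 do not.)

23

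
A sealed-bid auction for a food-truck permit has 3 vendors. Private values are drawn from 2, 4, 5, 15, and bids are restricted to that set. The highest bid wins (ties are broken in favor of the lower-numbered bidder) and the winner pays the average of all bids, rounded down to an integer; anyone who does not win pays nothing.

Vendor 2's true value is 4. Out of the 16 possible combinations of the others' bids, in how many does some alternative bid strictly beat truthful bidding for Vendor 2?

1

Others bid (4, 2): truth gives 0; bid 5 gives 1 > 0. Violating.
Others bid (2, 2): truth gives 2; no alternative beats it.
Others bid (2, 4): truth gives 1; no alternative beats it.
(Checking all 16 profiles: 1 has a profitable deviation, 15 do not.)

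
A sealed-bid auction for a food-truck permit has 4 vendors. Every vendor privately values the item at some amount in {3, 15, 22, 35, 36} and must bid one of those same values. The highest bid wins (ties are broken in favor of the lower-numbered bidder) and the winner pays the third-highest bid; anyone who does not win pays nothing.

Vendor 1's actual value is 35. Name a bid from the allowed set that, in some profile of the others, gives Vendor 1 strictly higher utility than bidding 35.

36

Suppose Vendor 2 bids 3, Vendor 3 bids 3 and Vendor 4 bids 36.
Bid 35: loses, pays 0, utility 0.
Bid 36: wins, pays 3, utility 35 - 3 = 32.
So bidding 36 beats truth here (32 > 0).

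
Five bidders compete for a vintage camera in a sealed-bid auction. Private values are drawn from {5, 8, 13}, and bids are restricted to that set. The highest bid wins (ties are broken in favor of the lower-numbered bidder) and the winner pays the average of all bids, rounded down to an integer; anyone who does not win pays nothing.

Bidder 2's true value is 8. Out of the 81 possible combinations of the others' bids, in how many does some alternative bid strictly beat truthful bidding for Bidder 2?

4

Others bid (8, 5, 5, 5): truth gives 0; bid 13 gives 1 > 0. Violating.
Others bid (8, 5, 5, 8): truth gives 0; bid 13 gives 1 > 0. Violating.
Others bid (8, 5, 8, 5): truth gives 0; bid 13 gives 1 > 0. Violating.
Others bid (8, 8, 5, 5): truth gives 0; bid 13 gives 1 > 0. Violating.
Others bid (5, 5, 5, 5): truth gives 3; no alternative beats it.
Others bid (5, 5, 5, 8): truth gives 2; no alternative beats it.
(Checking all 81 profiles: 4 have a profitable deviation, 77 do not.)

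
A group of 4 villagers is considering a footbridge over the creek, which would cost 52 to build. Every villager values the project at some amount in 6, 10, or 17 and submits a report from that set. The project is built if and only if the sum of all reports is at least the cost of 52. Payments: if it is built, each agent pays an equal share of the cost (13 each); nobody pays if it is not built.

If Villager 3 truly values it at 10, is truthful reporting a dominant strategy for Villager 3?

No

Consider the case where Villager 1 reports 10, Villager 2 reports 17 and Villager 4 reports 17.
Truthful report 10: project built, pays 13, utility 10 - 13 = -3.
Report 6 instead: project not built, utility 0.
Since 0 > -3, reporting 6 is strictly better here, so truthful reporting is not dominant.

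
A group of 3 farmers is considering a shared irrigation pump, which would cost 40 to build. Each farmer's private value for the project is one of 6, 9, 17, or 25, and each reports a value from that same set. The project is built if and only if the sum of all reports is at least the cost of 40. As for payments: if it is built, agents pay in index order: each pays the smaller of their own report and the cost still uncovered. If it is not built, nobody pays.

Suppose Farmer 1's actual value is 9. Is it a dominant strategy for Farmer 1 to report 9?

Consider the case where Farmer 2 reports 9 and Farmer 3 reports 25.
Truthful report 9: project built, pays 9, utility 9 - 9 = 0.
Report 6 instead: project built, pays 6, utility 9 - 6 = 3.
Since 3 > 0, reporting 6 is strictly better here, so truthful reporting is not dominant.

No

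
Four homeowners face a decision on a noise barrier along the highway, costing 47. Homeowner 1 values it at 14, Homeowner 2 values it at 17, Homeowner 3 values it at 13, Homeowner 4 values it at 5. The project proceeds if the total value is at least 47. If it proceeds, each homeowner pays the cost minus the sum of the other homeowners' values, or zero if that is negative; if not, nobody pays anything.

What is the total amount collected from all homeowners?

41

Total value 49 ≥ cost 47, so it is built.
Homeowner 1: others sum to 35; max(0, 47 - 35) = 12.
Homeowner 2: others sum to 32; max(0, 47 - 32) = 15.
Homeowner 3: others sum to 36; max(0, 47 - 36) = 11.
Homeowner 4: others sum to 44; max(0, 47 - 44) = 3.
Total collected = 12 + 15 + 11 + 3 = 41.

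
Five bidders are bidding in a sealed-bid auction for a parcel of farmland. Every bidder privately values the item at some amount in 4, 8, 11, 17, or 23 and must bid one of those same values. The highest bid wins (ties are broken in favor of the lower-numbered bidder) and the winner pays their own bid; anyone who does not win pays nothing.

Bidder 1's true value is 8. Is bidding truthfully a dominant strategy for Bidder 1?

Consider the case where Bidder 2 bids 4, Bidder 3 bids 4, Bidder 4 bids 4 and Bidder 5 bids 4.
Truthful bid 8: wins, pays 8, utility 8 - 8 = 0.
Bid 4 instead: wins, pays 4, utility 8 - 4 = 4.
Since 4 > 0, bidding 4 is strictly better here, so truthful bidding is not dominant.

No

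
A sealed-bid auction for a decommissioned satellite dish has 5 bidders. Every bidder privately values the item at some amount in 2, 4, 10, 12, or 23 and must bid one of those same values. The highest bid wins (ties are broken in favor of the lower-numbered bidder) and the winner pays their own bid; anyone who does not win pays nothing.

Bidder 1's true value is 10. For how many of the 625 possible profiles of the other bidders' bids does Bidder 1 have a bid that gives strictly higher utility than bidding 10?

16

Others bid (2, 2, 2, 2): truth gives 0; bid 2 gives 8 > 0. Violating.
Others bid (2, 2, 2, 4): truth gives 0; bid 4 gives 6 > 0. Violating.
Others bid (2, 2, 4, 2): truth gives 0; bid 4 gives 6 > 0. Violating.
Others bid (2, 2, 4, 4): truth gives 0; bid 4 gives 6 > 0. Violating.
Others bid (2, 2, 2, 10): truth gives 0; no alternative beats it.
Others bid (2, 2, 2, 12): truth gives 0; no alternative beats it.
(Checking all 625 profiles: 16 have a profitable deviation, 609 do not.)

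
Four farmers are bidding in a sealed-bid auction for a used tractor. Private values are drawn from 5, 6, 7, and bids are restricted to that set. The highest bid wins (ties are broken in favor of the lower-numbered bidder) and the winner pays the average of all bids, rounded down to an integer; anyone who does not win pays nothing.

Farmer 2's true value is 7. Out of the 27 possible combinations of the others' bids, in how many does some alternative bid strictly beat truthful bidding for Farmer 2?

1

Others bid (5, 6, 6): truth gives 1; bid 6 gives 2 > 1. Violating.
Others bid (5, 5, 5): truth gives 2; no alternative beats it.
Others bid (5, 5, 6): truth gives 2; no alternative beats it.
(Checking all 27 profiles: 1 has a profitable deviation, 26 do not.)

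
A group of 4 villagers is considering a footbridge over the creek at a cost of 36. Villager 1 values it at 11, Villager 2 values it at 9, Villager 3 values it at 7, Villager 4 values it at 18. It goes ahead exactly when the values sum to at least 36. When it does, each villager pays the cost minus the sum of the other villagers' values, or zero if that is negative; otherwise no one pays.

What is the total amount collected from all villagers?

11

Total value 45 ≥ cost 36, so it is built.
Villager 1: others sum to 34; max(0, 36 - 34) = 2.
Villager 2: others sum to 36; max(0, 36 - 36) = 0.
Villager 3: others sum to 38; max(0, 36 - 38) = 0.
Villager 4: others sum to 27; max(0, 36 - 27) = 9.
Total collected = 2 + 0 + 0 + 9 = 11.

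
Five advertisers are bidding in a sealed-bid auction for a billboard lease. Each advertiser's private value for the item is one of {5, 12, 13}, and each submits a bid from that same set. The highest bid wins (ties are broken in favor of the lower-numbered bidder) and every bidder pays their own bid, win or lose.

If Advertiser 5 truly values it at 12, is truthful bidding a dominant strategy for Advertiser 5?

Consider the case where Advertiser 1 bids 5, Advertiser 2 bids 5, Advertiser 3 bids 5 and Advertiser 4 bids 12.
Truthful bid 12: loses but pays 12, utility -12.
Bid 5 instead: loses but pays 5, utility -5.
Since -5 > -12, bidding 5 is strictly better here, so truthful bidding is not dominant.

No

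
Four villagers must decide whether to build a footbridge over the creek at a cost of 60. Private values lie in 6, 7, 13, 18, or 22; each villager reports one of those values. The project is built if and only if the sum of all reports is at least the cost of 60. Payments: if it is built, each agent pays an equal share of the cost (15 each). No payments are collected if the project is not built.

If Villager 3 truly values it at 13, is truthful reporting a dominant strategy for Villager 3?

No

Consider the case where Villager 1 reports 6, Villager 2 reports 22 and Villager 4 reports 22.
Truthful report 13: project built, pays 15, utility 13 - 15 = -2.
Report 6 instead: project not built, utility 0.
Since 0 > -2, reporting 6 is strictly better here, so truthful reporting is not dominant.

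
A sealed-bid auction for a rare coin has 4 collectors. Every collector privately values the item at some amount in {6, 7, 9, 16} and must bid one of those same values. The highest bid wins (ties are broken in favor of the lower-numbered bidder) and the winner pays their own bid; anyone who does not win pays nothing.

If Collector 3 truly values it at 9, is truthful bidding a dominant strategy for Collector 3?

No

Consider the case where Collector 1 bids 6, Collector 2 bids 6 and Collector 4 bids 6.
Truthful bid 9: wins, pays 9, utility 9 - 9 = 0.
Bid 7 instead: wins, pays 7, utility 9 - 7 = 2.
Since 2 > 0, bidding 7 is strictly better here, so truthful bidding is not dominant.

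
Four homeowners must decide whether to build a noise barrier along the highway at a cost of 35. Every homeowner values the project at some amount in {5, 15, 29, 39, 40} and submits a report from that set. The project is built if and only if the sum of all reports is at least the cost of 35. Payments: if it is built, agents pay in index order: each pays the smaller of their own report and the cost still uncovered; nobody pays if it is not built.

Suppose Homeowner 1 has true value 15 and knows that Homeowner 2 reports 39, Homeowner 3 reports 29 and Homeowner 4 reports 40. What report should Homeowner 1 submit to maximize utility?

5

Report 5: project built, pays 5, utility 15 - 5 = 10.
Report 15: project built, pays 15, utility 15 - 15 = 0.
Report 29: project built, pays 29, utility 15 - 29 = -14.
Report 39: project built, pays 35, utility 15 - 35 = -20.
Report 40: project built, pays 35, utility 15 - 35 = -20.
The best choice is 5 with utility 10.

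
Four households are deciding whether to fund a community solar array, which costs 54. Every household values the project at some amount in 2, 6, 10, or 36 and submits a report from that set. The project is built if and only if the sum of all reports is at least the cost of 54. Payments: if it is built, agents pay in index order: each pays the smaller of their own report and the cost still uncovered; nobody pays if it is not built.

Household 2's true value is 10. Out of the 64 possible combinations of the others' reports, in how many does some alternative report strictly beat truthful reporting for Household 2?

Others report (2, 10, 36): truth gives 0; report 6 gives 4 > 0. Violating.
Others report (2, 36, 10): truth gives 0; report 6 gives 4 > 0. Violating.
Others report (2, 36, 36): truth gives 0; report 2 gives 8 > 0. Violating.
Others report (6, 6, 36): truth gives 0; report 6 gives 4 > 0. Violating.
Others report (2, 2, 2): truth gives 0; no alternative beats it.
Others report (2, 2, 6): truth gives 0; no alternative beats it.
(Checking all 64 profiles: 28 have a profitable deviation, 36 do not.)

28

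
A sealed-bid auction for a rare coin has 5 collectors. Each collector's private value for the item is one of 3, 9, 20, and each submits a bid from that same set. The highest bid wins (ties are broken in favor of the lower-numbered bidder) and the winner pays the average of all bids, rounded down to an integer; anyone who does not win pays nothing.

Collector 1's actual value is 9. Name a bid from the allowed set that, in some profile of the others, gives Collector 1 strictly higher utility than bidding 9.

3

Suppose Collector 2 bids 3, Collector 3 bids 3, Collector 4 bids 3 and Collector 5 bids 3.
Bid 9: wins, pays 4, utility 9 - 4 = 5.
Bid 3: wins, pays 3, utility 9 - 3 = 6.
So bidding 3 beats truth here (6 > 5).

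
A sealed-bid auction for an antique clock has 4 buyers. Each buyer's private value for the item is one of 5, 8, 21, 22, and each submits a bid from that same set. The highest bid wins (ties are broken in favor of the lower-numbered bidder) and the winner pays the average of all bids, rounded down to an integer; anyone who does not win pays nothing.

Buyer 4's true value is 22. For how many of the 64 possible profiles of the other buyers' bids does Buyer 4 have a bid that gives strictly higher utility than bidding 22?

4

Others bid (5, 5, 5): truth gives 13; bid 8 gives 17 > 13. Violating.
Others bid (5, 5, 8): truth gives 12; bid 21 gives 13 > 12. Violating.
Others bid (5, 8, 5): truth gives 12; bid 21 gives 13 > 12. Violating.
Others bid (8, 5, 5): truth gives 12; bid 21 gives 13 > 12. Violating.
Others bid (5, 5, 21): truth gives 9; no alternative beats it.
Others bid (5, 5, 22): truth gives 0; no alternative beats it.
(Checking all 64 profiles: 4 have a profitable deviation, 60 do not.)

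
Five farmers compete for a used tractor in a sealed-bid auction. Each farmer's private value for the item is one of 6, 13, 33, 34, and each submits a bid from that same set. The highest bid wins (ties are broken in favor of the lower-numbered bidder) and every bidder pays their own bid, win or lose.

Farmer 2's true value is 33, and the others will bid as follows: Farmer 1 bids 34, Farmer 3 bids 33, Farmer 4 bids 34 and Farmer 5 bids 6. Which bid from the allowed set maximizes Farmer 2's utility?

6

Bid 6: loses but pays 6, utility -6.
Bid 13: loses but pays 13, utility -13.
Bid 33: loses but pays 33, utility -33.
Bid 34: loses but pays 34, utility -34.
The best choice is 6 with utility -6.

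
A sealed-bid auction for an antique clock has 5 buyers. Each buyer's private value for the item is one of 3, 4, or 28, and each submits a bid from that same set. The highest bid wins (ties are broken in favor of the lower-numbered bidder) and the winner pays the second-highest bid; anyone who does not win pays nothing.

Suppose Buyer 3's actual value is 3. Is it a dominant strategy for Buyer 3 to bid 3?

Yes

Check each profile of the others' bids and compare truth against every alternative bid.
Others bid (3, 3, 3, 4): truth gives 0, best alternative gives -1.
Others bid (3, 3, 4, 3): truth gives 0, best alternative gives -1.
Others bid (3, 3, 4, 4): truth gives 0, best alternative gives -1.
Others bid (3, 3, 3, 3): truth gives 0, best alternative gives 0.
Others bid (3, 3, 3, 28): truth gives 0, best alternative gives 0.
Others bid (3, 3, 4, 28): truth gives 0, best alternative gives 0.
(Remaining 75 profiles checked similarly; truth is weakly best in each.)
In every case the truthful bid is at least as good as any alternative, so it is a dominant strategy.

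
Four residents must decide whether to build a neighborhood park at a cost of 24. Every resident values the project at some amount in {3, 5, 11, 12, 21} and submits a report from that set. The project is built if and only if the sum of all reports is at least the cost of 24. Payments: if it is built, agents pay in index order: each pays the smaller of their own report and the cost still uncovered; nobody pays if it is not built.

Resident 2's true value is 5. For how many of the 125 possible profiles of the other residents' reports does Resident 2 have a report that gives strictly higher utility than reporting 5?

Others report (3, 3, 21): truth gives 0; report 3 gives 2 > 0. Violating.
Others report (3, 5, 21): truth gives 0; report 3 gives 2 > 0. Violating.
Others report (3, 11, 11): truth gives 0; report 3 gives 2 > 0. Violating.
Others report (3, 11, 12): truth gives 0; report 3 gives 2 > 0. Violating.
Others report (3, 3, 3): truth gives 0; no alternative beats it.
Others report (3, 3, 5): truth gives 0; no alternative beats it.
(Checking all 125 profiles: 74 have a profitable deviation, 51 do not.)

74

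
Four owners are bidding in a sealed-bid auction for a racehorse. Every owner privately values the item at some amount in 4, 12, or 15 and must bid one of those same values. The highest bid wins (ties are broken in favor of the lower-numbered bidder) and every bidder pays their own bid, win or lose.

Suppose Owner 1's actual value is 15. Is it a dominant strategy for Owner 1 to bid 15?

No

Consider the case where Owner 2 bids 4, Owner 3 bids 4 and Owner 4 bids 4.
Truthful bid 15: wins, pays 15, utility 15 - 15 = 0.
Bid 4 instead: wins, pays 4, utility 15 - 4 = 11.
Since 11 > 0, bidding 4 is strictly better here, so truthful bidding is not dominant.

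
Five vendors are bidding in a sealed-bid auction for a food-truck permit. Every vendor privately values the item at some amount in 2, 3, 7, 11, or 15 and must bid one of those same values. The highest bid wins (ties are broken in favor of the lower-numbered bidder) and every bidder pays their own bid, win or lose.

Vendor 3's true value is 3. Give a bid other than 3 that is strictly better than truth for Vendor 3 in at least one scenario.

2

Suppose Vendor 1 bids 2, Vendor 2 bids 2, Vendor 4 bids 2 and Vendor 5 bids 7.
Bid 3: loses but pays 3, utility -3.
Bid 2: loses but pays 2, utility -2.
So bidding 2 beats truth here (-2 > -3).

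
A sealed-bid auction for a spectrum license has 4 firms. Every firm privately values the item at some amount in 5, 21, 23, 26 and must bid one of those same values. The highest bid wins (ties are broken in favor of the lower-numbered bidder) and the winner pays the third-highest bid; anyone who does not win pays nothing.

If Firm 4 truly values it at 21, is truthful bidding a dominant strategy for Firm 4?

No

Consider the case where Firm 1 bids 5, Firm 2 bids 5 and Firm 3 bids 21.
Truthful bid 21: loses, pays 0, utility 0.
Bid 23 instead: wins, pays 5, utility 21 - 5 = 16.
Since 16 > 0, bidding 23 is strictly better here, so truthful bidding is not dominant.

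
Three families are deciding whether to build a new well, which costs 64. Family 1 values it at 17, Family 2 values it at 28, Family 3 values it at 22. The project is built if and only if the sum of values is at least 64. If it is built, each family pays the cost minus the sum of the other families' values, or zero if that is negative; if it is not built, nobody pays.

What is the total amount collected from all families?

58

Total value 67 ≥ cost 64, so it is built.
Family 1: others sum to 50; max(0, 64 - 50) = 14.
Family 2: others sum to 39; max(0, 64 - 39) = 25.
Family 3: others sum to 45; max(0, 64 - 45) = 19.
Total collected = 14 + 25 + 19 = 58.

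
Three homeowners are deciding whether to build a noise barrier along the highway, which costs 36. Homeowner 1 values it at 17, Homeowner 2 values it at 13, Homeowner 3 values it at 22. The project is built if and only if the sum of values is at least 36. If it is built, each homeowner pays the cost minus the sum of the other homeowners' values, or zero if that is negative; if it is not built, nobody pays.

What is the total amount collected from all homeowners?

Total value 52 ≥ cost 36, so it is built.
Homeowner 1: others sum to 35; max(0, 36 - 35) = 1.
Homeowner 2: others sum to 39; max(0, 36 - 39) = 0.
Homeowner 3: others sum to 30; max(0, 36 - 30) = 6.
Total collected = 1 + 0 + 6 = 7.

7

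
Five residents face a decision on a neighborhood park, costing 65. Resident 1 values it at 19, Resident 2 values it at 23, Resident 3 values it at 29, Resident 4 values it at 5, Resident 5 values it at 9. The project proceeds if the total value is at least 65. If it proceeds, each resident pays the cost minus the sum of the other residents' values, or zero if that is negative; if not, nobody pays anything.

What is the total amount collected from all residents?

Total value 85 ≥ cost 65, so it is built.
Resident 1: others sum to 66; max(0, 65 - 66) = 0.
Resident 2: others sum to 62; max(0, 65 - 62) = 3.
Resident 3: others sum to 56; max(0, 65 - 56) = 9.
Resident 4: others sum to 80; max(0, 65 - 80) = 0.
Resident 5: others sum to 76; max(0, 65 - 76) = 0.
Total collected = 0 + 3 + 9 + 0 + 0 = 12.

12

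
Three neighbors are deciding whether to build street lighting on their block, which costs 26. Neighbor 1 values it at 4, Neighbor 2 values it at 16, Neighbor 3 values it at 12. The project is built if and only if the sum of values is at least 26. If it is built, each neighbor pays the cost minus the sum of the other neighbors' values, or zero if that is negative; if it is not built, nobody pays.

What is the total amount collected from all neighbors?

Total value 32 ≥ cost 26, so it is built.
Neighbor 1: others sum to 28; max(0, 26 - 28) = 0.
Neighbor 2: others sum to 16; max(0, 26 - 16) = 10.
Neighbor 3: others sum to 20; max(0, 26 - 20) = 6.
Total collected = 0 + 10 + 6 = 16.

16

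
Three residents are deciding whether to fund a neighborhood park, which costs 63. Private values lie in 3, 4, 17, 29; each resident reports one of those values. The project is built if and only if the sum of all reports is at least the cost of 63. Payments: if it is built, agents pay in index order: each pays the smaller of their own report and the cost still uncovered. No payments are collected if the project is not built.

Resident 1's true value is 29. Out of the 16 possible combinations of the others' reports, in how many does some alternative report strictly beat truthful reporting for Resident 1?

Others report (17, 29): truth gives 0; report 17 gives 12 > 0. Violating.
Others report (29, 17): truth gives 0; report 17 gives 12 > 0. Violating.
Others report (29, 29): truth gives 0; report 17 gives 12 > 0. Violating.
Others report (3, 3): truth gives 0; no alternative beats it.
Others report (3, 4): truth gives 0; no alternative beats it.
(Checking all 16 profiles: 3 have a profitable deviation, 13 do not.)

3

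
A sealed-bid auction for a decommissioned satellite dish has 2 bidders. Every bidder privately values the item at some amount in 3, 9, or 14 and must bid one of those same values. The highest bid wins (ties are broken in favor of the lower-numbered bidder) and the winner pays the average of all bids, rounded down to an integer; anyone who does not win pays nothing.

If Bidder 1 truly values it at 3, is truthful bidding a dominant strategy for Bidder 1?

Yes

Check each profile of the others' bids and compare truth against every alternative bid.
Others bid (9): truth gives 0, best alternative gives -6.
Others bid (3): truth gives 0, best alternative gives -3.
Others bid (14): truth gives 0, best alternative gives 0.
In every case the truthful bid is at least as good as any alternative, so it is a dominant strategy.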